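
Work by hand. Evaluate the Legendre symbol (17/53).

1

Reciprocity: 17 ≡ 1 and 53 ≡ 1 (mod 4), so (17/53) = +(53/17).
Reduce top mod 17: now compute (2/17).
Pull out 2: since 17 ≡ 1 (mod 8), (2/17) = +1.
Reached (1/17) = 1. Collecting the sign flips along the way, the symbol is +1.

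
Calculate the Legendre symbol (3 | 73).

1

Reciprocity: 3 ≡ 3 and 73 ≡ 1 (mod 4), so (3/73) = +(73/3).
Reduce top mod 3: now compute (1/3).
Reached (1/3) = 1. Collecting the sign flips along the way, the symbol is +1.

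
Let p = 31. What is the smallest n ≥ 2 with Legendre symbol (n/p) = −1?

(2/31) = +1, so 2 is a residue.
(3/31) = −1, so 3 is the smallest positive non-residue mod 31.

3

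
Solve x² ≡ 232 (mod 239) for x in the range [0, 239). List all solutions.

Since 239 ≡ 3 (mod 4), a square root of 232 is 232^((239+1)/4) = 232^60 mod 239.
Repeated squaring: 232^2≡49, 232^4≡11, 232^8≡121, 232^16≡62, 232^32≡20 (mod 239).
232^60 = 232^(32+16+8+4) ≡ 145 (mod 239).
Check: 145² = 21025 ≡ 232 (mod 239). The two roots are 94 and 145.

94, 145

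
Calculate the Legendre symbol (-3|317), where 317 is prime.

Euler's criterion: (-3/317) ≡ 314^158 (mod 317).
314^2 ≡ 9 (mod 317)
314^4 ≡ 81 (mod 317)
314^8 ≡ 221 (mod 317)
314^16 ≡ 23 (mod 317)
314^32 ≡ 212 (mod 317)
314^64 ≡ 247 (mod 317)
314^128 ≡ 145 (mod 317)
314^158 = 314^(128+16+8+4+2) ≡ 316 (mod 317).
Result is 316 ≡ −1, so (-3/317) = −1.

-1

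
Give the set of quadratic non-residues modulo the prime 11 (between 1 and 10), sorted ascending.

Square k = 1,…,5 (k and 11−k give the same square):
1²=1, 2²=4, 3²=9, 4²≡5, 5²≡3 (mod 11).
The residues are {1, 3, 4, 5, 9}; the non-residues are the remaining 5 nonzero classes.

2,6,7,8,10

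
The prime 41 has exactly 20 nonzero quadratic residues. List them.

1,2,4,5,8,9,10,16,18,20,21,23,25,31,32,33,36,37,39,40

Square k = 1,…,20 (k and 41−k give the same square):
1²=1, 2²=4, 3²=9, 4²=16, 5²=25, 6²=36, 7²≡8, 8²≡23, 9²≡40, 10²≡18, 11²≡39, 12²≡21, 13²≡5, 14²≡32, 15²≡20, 16²≡10, 17²≡2, 18²≡37, 19²≡33, 20²≡31 (mod 41).
So the quadratic residues mod 41 are {1, 2, 4, 5, 8, 9, 10, 16, 18, 20, 21, 23, 25, 31, 32, 33, 36, 37, 39, 40}.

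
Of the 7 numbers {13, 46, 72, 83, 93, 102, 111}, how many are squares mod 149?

(13/149) = -1 → non-residue.
(46/149) = +1 → QR.
(72/149) = -1 → non-residue.
(83/149) = -1 → non-residue.
(93/149) = -1 → non-residue.
(102/149) = +1 → QR.
(111/149) = -1 → non-residue.
Total quadratic residues among the 7: 2.

2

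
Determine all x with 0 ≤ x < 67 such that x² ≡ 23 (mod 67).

31, 36

Since 67 ≡ 3 (mod 4), a square root of 23 is 23^((67+1)/4) = 23^17 mod 67.
Repeated squaring: 23^2≡60, 23^4≡49, 23^8≡56, 23^16≡54 (mod 67).
23^17 = 23^(16+1) ≡ 36 (mod 67).
Check: 36² = 1296 ≡ 23 (mod 67). The two roots are 31 and 36.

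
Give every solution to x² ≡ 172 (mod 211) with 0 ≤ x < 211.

52, 159

Since 211 ≡ 3 (mod 4), a square root of 172 is 172^((211+1)/4) = 172^53 mod 211.
Repeated squaring: 172^2≡44, 172^4≡37, 172^8≡103, 172^16≡59, 172^32≡105 (mod 211).
172^53 = 172^(32+16+4+1) ≡ 52 (mod 211).
Check: 52² = 2704 ≡ 172 (mod 211). The two roots are 52 and 159.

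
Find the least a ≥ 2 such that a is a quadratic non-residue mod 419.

2

(2/419) = −1, so 2 is the smallest positive non-residue mod 419.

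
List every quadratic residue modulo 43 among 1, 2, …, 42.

Square k = 1,…,21 (k and 43−k give the same square):
1²=1, 2²=4, 3²=9, 4²=16, 5²=25, 6²=36, 7²≡6, 8²≡21, 9²≡38, 10²≡14, 11²≡35, 12²≡15, 13²≡40, 14²≡24, 15²≡10, 16²≡41, 17²≡31, 18²≡23, 19²≡17, 20²≡13, 21²≡11 (mod 43).
So the quadratic residues mod 43 are {1, 4, 6, 9, 10, 11, 13, 14, 15, 16, 17, 21, 23, 24, 25, 31, 35, 36, 38, 40, 41}.

1, 4, 6, 9, 10, 11, 13, 14, 15, 16, 17, 21, 23, 24, 25, 31, 35, 36, 38, 40, 41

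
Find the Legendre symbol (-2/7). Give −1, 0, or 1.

First reduce: -2 ≡ 5 (mod 7).
Reciprocity: 5 ≡ 1 and 7 ≡ 3 (mod 4), so (5/7) = +(7/5).
Reduce top mod 5: now compute (2/5).
Pull out 2: since 5 ≡ 5 (mod 8), (2/5) = -1.
Reached (1/5) = 1. Collecting the sign flips along the way, the symbol is -1.

-1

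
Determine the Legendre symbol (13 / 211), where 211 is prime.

1

Euler's criterion: (13/211) ≡ 13^105 (mod 211).
13^2 ≡ 169 (mod 211)
13^4 ≡ 76 (mod 211)
13^8 ≡ 79 (mod 211)
13^16 ≡ 122 (mod 211)
13^32 ≡ 114 (mod 211)
13^64 ≡ 125 (mod 211)
13^105 = 13^(64+32+8+1) ≡ 1 (mod 211).
Result is 1, so (13/211) = 1.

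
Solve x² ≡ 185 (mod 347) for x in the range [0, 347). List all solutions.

Since 347 ≡ 3 (mod 4), a square root of 185 is 185^((347+1)/4) = 185^87 mod 347.
Repeated squaring: 185^2≡219, 185^4≡75, 185^8≡73, 185^16≡124, 185^32≡108, 185^64≡213 (mod 347).
185^87 = 185^(64+16+4+2+1) ≡ 269 (mod 347).
Check: 269² = 72361 ≡ 185 (mod 347). The two roots are 78 and 269.

78, 269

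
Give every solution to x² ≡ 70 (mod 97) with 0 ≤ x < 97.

97 ≡ 1 (mod 4), so we find a root by search.
Trying successive values, 19² = 361 ≡ 70 (mod 97). The other root is 97 − 19 = 78.

19, 78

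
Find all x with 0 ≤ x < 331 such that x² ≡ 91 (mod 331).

Since 331 ≡ 3 (mod 4), a square root of 91 is 91^((331+1)/4) = 91^83 mod 331.
Repeated squaring: 91^2≡6, 91^4≡36, 91^8≡303, 91^16≡122, 91^32≡320, 91^64≡121 (mod 331).
91^83 = 91^(64+16+2+1) ≡ 202 (mod 331).
Check: 202² = 40804 ≡ 91 (mod 331). The two roots are 129 and 202.

129, 202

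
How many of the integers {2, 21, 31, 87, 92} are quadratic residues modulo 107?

(2/107) = -1 → non-residue.
(21/107) = -1 → non-residue.
(31/107) = -1 → non-residue.
(87/107) = +1 → QR.
(92/107) = +1 → QR.
Total quadratic residues among the 5: 2.

2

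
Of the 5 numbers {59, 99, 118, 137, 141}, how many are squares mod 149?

(59/149) = -1 → non-residue.
(99/149) = -1 → non-residue.
(118/149) = +1 → QR.
(137/149) = -1 → non-residue.
(141/149) = -1 → non-residue.
Total quadratic residues among the 5: 1.

1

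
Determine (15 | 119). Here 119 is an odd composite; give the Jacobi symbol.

1

Reciprocity: 15 ≡ 3 and 119 ≡ 3 (mod 4), so (15/119) = −(119/15).
Reduce top mod 15: now compute (14/15).
Pull out 2: since 15 ≡ 7 (mod 8), (2/15) = +1.
Reciprocity: 7 ≡ 3 and 15 ≡ 3 (mod 4), so (7/15) = −(15/7).
Reduce top mod 7: now compute (1/7).
Reached (1/7) = 1. Collecting the sign flips along the way, the symbol is +1.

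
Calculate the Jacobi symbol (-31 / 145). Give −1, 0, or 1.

First reduce: -31 ≡ 114 (mod 145).
Pull out 2: since 145 ≡ 1 (mod 8), (2/145) = +1.
Reciprocity: 57 ≡ 1 and 145 ≡ 1 (mod 4), so (57/145) = +(145/57).
Reduce top mod 57: now compute (31/57).
Reciprocity: 31 ≡ 3 and 57 ≡ 1 (mod 4), so (31/57) = +(57/31).
Reduce top mod 31: now compute (26/31).
Pull out 2: since 31 ≡ 7 (mod 8), (2/31) = +1.
Reciprocity: 13 ≡ 1 and 31 ≡ 3 (mod 4), so (13/31) = +(31/13).
Reduce top mod 13: now compute (5/13).
Reciprocity: 5 ≡ 1 and 13 ≡ 1 (mod 4), so (5/13) = +(13/5).
Reduce top mod 5: now compute (3/5).
Reciprocity: 3 ≡ 3 and 5 ≡ 1 (mod 4), so (3/5) = +(5/3).
Reduce top mod 3: now compute (2/3).
Pull out 2: since 3 ≡ 3 (mod 8), (2/3) = -1.
Reached (1/3) = 1. Collecting the sign flips along the way, the symbol is -1.

-1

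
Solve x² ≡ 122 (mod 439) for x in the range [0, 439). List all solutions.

Since 439 ≡ 3 (mod 4), a square root of 122 is 122^((439+1)/4) = 122^110 mod 439.
Repeated squaring: 122^2≡397, 122^4≡8, 122^8≡64, 122^16≡145, 122^32≡392, 122^64≡14 (mod 439).
122^110 = 122^(64+32+8+4+2) ≡ 223 (mod 439).
Check: 223² = 49729 ≡ 122 (mod 439). The two roots are 216 and 223.

216, 223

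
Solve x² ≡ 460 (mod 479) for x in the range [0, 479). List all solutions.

192, 287

Since 479 ≡ 3 (mod 4), a square root of 460 is 460^((479+1)/4) = 460^120 mod 479.
Repeated squaring: 460^2≡361, 460^4≡33, 460^8≡131, 460^16≡396, 460^32≡183, 460^64≡438 (mod 479).
460^120 = 460^(64+32+16+8) ≡ 192 (mod 479).
Check: 192² = 36864 ≡ 460 (mod 479). The two roots are 192 and 287.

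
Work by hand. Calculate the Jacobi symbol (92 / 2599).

0

Pull out 2^2: since 2599 ≡ 7 (mod 8), (2/2599) = +1, so (2/2599)^2 = +1.
Reciprocity: 23 ≡ 3 and 2599 ≡ 3 (mod 4), so (23/2599) = −(2599/23).
Reduce top mod 23: now compute (0/23).
Top reduces to 0: gcd > 1, so the symbol is 0.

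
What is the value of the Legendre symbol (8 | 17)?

1

Pull out 2^3: since 17 ≡ 1 (mod 8), (2/17) = +1, so (2/17)^3 = +1.
Reached (1/17) = 1. Collecting the sign flips along the way, the symbol is +1.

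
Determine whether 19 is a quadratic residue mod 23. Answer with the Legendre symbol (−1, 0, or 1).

-1

Reciprocity: 19 ≡ 3 and 23 ≡ 3 (mod 4), so (19/23) = −(23/19).
Reduce top mod 19: now compute (4/19).
Pull out 2^2: since 19 ≡ 3 (mod 8), (2/19) = -1, so (2/19)^2 = +1.
Reached (1/19) = 1. Collecting the sign flips along the way, the symbol is -1.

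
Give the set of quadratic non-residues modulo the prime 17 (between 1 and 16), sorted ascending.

Square k = 1,…,8 (k and 17−k give the same square):
1²=1, 2²=4, 3²=9, 4²=16, 5²≡8, 6²≡2, 7²≡15, 8²≡13 (mod 17).
The residues are {1, 2, 4, 8, 9, 13, 15, 16}; the non-residues are the remaining 8 nonzero classes.

3 5 6 7 10 11 12 14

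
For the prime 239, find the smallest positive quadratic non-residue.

7

(2/239) = +1, so 2 is a residue.
(3/239) = +1, so 3 is a residue.
(4/239) = +1, so 4 is a residue.
(5/239) = +1, so 5 is a residue.
(6/239) = +1, so 6 is a residue.
(7/239) = −1, so 7 is the smallest positive non-residue mod 239.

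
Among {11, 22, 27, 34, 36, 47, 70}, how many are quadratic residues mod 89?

5

(11/89) = +1 → QR.
(22/89) = +1 → QR.
(27/89) = -1 → non-residue.
(34/89) = +1 → QR.
(36/89) = +1 → QR.
(47/89) = +1 → QR.
(70/89) = -1 → non-residue.
Total quadratic residues among the 7: 5.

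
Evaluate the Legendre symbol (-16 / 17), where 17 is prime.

1

First reduce: -16 ≡ 1 (mod 17).
Reached (1/17) = 1. Collecting the sign flips along the way, the symbol is +1.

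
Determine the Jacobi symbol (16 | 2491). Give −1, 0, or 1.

Pull out 2^4: since 2491 ≡ 3 (mod 8), (2/2491) = -1, so (2/2491)^4 = +1.
Reached (1/2491) = 1. Collecting the sign flips along the way, the symbol is +1.

1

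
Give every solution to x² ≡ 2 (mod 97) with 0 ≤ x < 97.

14, 83

97 ≡ 1 (mod 4), so we find a root by search.
Trying successive values, 14² = 196 ≡ 2 (mod 97). The other root is 97 − 14 = 83.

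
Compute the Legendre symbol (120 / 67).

First reduce: 120 ≡ 53 (mod 67).
Reciprocity: 53 ≡ 1 and 67 ≡ 3 (mod 4), so (53/67) = +(67/53).
Reduce top mod 53: now compute (14/53).
Pull out 2: since 53 ≡ 5 (mod 8), (2/53) = -1.
Reciprocity: 7 ≡ 3 and 53 ≡ 1 (mod 4), so (7/53) = +(53/7).
Reduce top mod 7: now compute (4/7).
Pull out 2^2: since 7 ≡ 7 (mod 8), (2/7) = +1, so (2/7)^2 = +1.
Reached (1/7) = 1. Collecting the sign flips along the way, the symbol is -1.

-1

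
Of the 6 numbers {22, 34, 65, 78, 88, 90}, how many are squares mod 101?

(22/101) = +1 → QR.
(34/101) = -1 → non-residue.
(65/101) = +1 → QR.
(78/101) = +1 → QR.
(88/101) = +1 → QR.
(90/101) = -1 → non-residue.
Total quadratic residues among the 6: 4.

4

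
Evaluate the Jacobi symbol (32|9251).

Pull out 2^5: since 9251 ≡ 3 (mod 8), (2/9251) = -1, so (2/9251)^5 = -1.
Reached (1/9251) = 1. Collecting the sign flips along the way, the symbol is -1.

-1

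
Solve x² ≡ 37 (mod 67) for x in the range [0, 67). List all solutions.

Since 67 ≡ 3 (mod 4), a square root of 37 is 37^((67+1)/4) = 37^17 mod 67.
Repeated squaring: 37^2≡29, 37^4≡37, 37^8≡29, 37^16≡37 (mod 67).
37^17 = 37^(16+1) ≡ 29 (mod 67).
Check: 29² = 841 ≡ 37 (mod 67). The two roots are 29 and 38.

29, 38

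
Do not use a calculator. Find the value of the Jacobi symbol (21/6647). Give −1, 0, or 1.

Reciprocity: 21 ≡ 1 and 6647 ≡ 3 (mod 4), so (21/6647) = +(6647/21).
Reduce top mod 21: now compute (11/21).
Reciprocity: 11 ≡ 3 and 21 ≡ 1 (mod 4), so (11/21) = +(21/11).
Reduce top mod 11: now compute (10/11).
Pull out 2: since 11 ≡ 3 (mod 8), (2/11) = -1.
Reciprocity: 5 ≡ 1 and 11 ≡ 3 (mod 4), so (5/11) = +(11/5).
Reduce top mod 5: now compute (1/5).
Reached (1/5) = 1. Collecting the sign flips along the way, the symbol is -1.

-1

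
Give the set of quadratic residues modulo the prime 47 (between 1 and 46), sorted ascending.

Square k = 1,…,23 (k and 47−k give the same square):
1²=1, 2²=4, 3²=9, 4²=16, 5²=25, 6²=36, 7²≡2, 8²≡17, 9²≡34, 10²≡6, 11²≡27, 12²≡3, 13²≡28, 14²≡8, 15²≡37, 16²≡21, 17²≡7, 18²≡42, 19²≡32, 20²≡24, 21²≡18, 22²≡14, 23²≡12 (mod 47).
So the quadratic residues mod 47 are {1, 2, 3, 4, 6, 7, 8, 9, 12, 14, 16, 17, 18, 21, 24, 25, 27, 28, 32, 34, 36, 37, 42}.

1 2 3 4 6 7 8 9 12 14 16 17 18 21 24 25 27 28 32 34 36 37 42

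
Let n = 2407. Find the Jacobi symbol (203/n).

Reciprocity: 203 ≡ 3 and 2407 ≡ 3 (mod 4), so (203/2407) = −(2407/203).
Reduce top mod 203: now compute (174/203).
Pull out 2: since 203 ≡ 3 (mod 8), (2/203) = -1.
Reciprocity: 87 ≡ 3 and 203 ≡ 3 (mod 4), so (87/203) = −(203/87).
Reduce top mod 87: now compute (29/87).
Reciprocity: 29 ≡ 1 and 87 ≡ 3 (mod 4), so (29/87) = +(87/29).
Reduce top mod 29: now compute (0/29).
Top reduces to 0: gcd > 1, so the symbol is 0.

0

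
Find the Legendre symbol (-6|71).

Euler's criterion: (-6/71) ≡ 65^35 (mod 71).
65^2 ≡ 36 (mod 71)
65^4 ≡ 18 (mod 71)
65^8 ≡ 40 (mod 71)
65^16 ≡ 38 (mod 71)
65^32 ≡ 24 (mod 71)
65^35 = 65^(32+2+1) ≡ 70 (mod 71).
Result is 70 ≡ −1, so (-6/71) = −1.

-1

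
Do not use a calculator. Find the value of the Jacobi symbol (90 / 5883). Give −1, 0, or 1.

Pull out 2: since 5883 ≡ 3 (mod 8), (2/5883) = -1.
Reciprocity: 45 ≡ 1 and 5883 ≡ 3 (mod 4), so (45/5883) = +(5883/45).
Reduce top mod 45: now compute (33/45).
Reciprocity: 33 ≡ 1 and 45 ≡ 1 (mod 4), so (33/45) = +(45/33).
Reduce top mod 33: now compute (12/33).
Pull out 2^2: since 33 ≡ 1 (mod 8), (2/33) = +1, so (2/33)^2 = +1.
Reciprocity: 3 ≡ 3 and 33 ≡ 1 (mod 4), so (3/33) = +(33/3).
Reduce top mod 3: now compute (0/3).
Top reduces to 0: gcd > 1, so the symbol is 0.

0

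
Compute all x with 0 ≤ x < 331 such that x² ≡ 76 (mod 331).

71, 260

Since 331 ≡ 3 (mod 4), a square root of 76 is 76^((331+1)/4) = 76^83 mod 331.
Repeated squaring: 76^2≡149, 76^4≡24, 76^8≡245, 76^16≡114, 76^32≡87, 76^64≡287 (mod 331).
76^83 = 76^(64+16+2+1) ≡ 71 (mod 331).
Check: 71² = 5041 ≡ 76 (mod 331). The two roots are 71 and 260.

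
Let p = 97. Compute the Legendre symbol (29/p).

Reciprocity: 29 ≡ 1 and 97 ≡ 1 (mod 4), so (29/97) = +(97/29).
Reduce top mod 29: now compute (10/29).
Pull out 2: since 29 ≡ 5 (mod 8), (2/29) = -1.
Reciprocity: 5 ≡ 1 and 29 ≡ 1 (mod 4), so (5/29) = +(29/5).
Reduce top mod 5: now compute (4/5).
Pull out 2^2: since 5 ≡ 5 (mod 8), (2/5) = -1, so (2/5)^2 = +1.
Reached (1/5) = 1. Collecting the sign flips along the way, the symbol is -1.

-1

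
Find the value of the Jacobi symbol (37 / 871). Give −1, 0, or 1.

-1

Reciprocity: 37 ≡ 1 and 871 ≡ 3 (mod 4), so (37/871) = +(871/37).
Reduce top mod 37: now compute (20/37).
Pull out 2^2: since 37 ≡ 5 (mod 8), (2/37) = -1, so (2/37)^2 = +1.
Reciprocity: 5 ≡ 1 and 37 ≡ 1 (mod 4), so (5/37) = +(37/5).
Reduce top mod 5: now compute (2/5).
Pull out 2: since 5 ≡ 5 (mod 8), (2/5) = -1.
Reached (1/5) = 1. Collecting the sign flips along the way, the symbol is -1.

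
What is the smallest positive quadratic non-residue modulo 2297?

3

(2/2297) = +1, so 2 is a residue.
(3/2297) = −1, so 3 is the smallest positive non-residue mod 2297.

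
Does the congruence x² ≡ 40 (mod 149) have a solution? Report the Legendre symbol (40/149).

-1

Pull out 2^3: since 149 ≡ 5 (mod 8), (2/149) = -1, so (2/149)^3 = -1.
Reciprocity: 5 ≡ 1 and 149 ≡ 1 (mod 4), so (5/149) = +(149/5).
Reduce top mod 5: now compute (4/5).
Pull out 2^2: since 5 ≡ 5 (mod 8), (2/5) = -1, so (2/5)^2 = +1.
Reached (1/5) = 1. Collecting the sign flips along the way, the symbol is -1.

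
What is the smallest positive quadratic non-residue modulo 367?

(2/367) = +1, so 2 is a residue.
(3/367) = −1, so 3 is the smallest positive non-residue mod 367.

3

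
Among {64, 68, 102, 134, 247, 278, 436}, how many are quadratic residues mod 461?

(64/461) = +1 → QR.
(68/461) = +1 → QR.
(102/461) = +1 → QR.
(134/461) = -1 → non-residue.
(247/461) = -1 → non-residue.
(278/461) = -1 → non-residue.
(436/461) = +1 → QR.
Total quadratic residues among the 7: 4.

4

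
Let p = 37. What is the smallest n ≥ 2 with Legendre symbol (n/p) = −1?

2

(2/37) = −1, so 2 is the smallest positive non-residue mod 37.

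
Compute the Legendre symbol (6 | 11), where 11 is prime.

-1

Pull out 2: since 11 ≡ 3 (mod 8), (2/11) = -1.
Reciprocity: 3 ≡ 3 and 11 ≡ 3 (mod 4), so (3/11) = −(11/3).
Reduce top mod 3: now compute (2/3).
Pull out 2: since 3 ≡ 3 (mod 8), (2/3) = -1.
Reached (1/3) = 1. Collecting the sign flips along the way, the symbol is -1.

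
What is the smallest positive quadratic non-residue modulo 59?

2

(2/59) = −1, so 2 is the smallest positive non-residue mod 59.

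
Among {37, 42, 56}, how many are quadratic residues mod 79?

(37/79) = -1 → non-residue.
(42/79) = +1 → QR.
(56/79) = -1 → non-residue.
Total quadratic residues among the 3: 1.

1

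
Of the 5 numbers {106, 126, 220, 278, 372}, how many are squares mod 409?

2

(106/409) = +1 → QR.
(126/409) = -1 → non-residue.
(220/409) = -1 → non-residue.
(278/409) = +1 → QR.
(372/409) = -1 → non-residue.
Total quadratic residues among the 5: 2.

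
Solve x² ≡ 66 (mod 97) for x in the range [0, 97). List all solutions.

97 ≡ 1 (mod 4), so we find a root by search.
Trying successive values, 39² = 1521 ≡ 66 (mod 97). The other root is 97 − 39 = 58.

39, 58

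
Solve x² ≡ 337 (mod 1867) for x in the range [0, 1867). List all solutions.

Since 1867 ≡ 3 (mod 4), a square root of 337 is 337^((1867+1)/4) = 337^467 mod 1867.
Repeated squaring: 337^2≡1549, 337^4≡306, 337^8≡286, 337^16≡1515, 337^32≡682, 337^64≡241, 337^128≡204, 337^256≡542 (mod 1867).
337^467 = 337^(256+128+64+16+2+1) ≡ 599 (mod 1867).
Check: 599² = 358801 ≡ 337 (mod 1867). The two roots are 599 and 1268.

599, 1268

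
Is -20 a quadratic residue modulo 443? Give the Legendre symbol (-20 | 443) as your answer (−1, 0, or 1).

1

Euler's criterion: (-20/443) ≡ 423^221 (mod 443).
423^2 ≡ 400 (mod 443)
423^4 ≡ 77 (mod 443)
423^8 ≡ 170 (mod 443)
423^16 ≡ 105 (mod 443)
423^32 ≡ 393 (mod 443)
423^64 ≡ 285 (mod 443)
423^128 ≡ 156 (mod 443)
423^221 = 423^(128+64+16+8+4+1) ≡ 1 (mod 443).
Result is 1, so (-20/443) = 1.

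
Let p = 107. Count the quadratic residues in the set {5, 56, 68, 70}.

1

(5/107) = -1 → non-residue.
(56/107) = +1 → QR.
(68/107) = -1 → non-residue.
(70/107) = -1 → non-residue.
Total quadratic residues among the 4: 1.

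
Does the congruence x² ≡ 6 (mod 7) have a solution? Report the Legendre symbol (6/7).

Pull out 2: since 7 ≡ 7 (mod 8), (2/7) = +1.
Reciprocity: 3 ≡ 3 and 7 ≡ 3 (mod 4), so (3/7) = −(7/3).
Reduce top mod 3: now compute (1/3).
Reached (1/3) = 1. Collecting the sign flips along the way, the symbol is -1.

-1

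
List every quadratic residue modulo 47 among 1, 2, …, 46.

Square k = 1,…,23 (k and 47−k give the same square):
1²=1, 2²=4, 3²=9, 4²=16, 5²=25, 6²=36, 7²≡2, 8²≡17, 9²≡34, 10²≡6, 11²≡27, 12²≡3, 13²≡28, 14²≡8, 15²≡37, 16²≡21, 17²≡7, 18²≡42, 19²≡32, 20²≡24, 21²≡18, 22²≡14, 23²≡12 (mod 47).
So the quadratic residues mod 47 are {1, 2, 3, 4, 6, 7, 8, 9, 12, 14, 16, 17, 18, 21, 24, 25, 27, 28, 32, 34, 36, 37, 42}.

1,2,3,4,6,7,8,9,12,14,16,17,18,21,24,25,27,28,32,34,36,37,42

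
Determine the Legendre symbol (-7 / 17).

Euler's criterion: (-7/17) ≡ 10^8 (mod 17).
10^2 ≡ 15 (mod 17)
10^4 ≡ 4 (mod 17)
10^8 ≡ 16 (mod 17)
10^8 = 10^(8) ≡ 16 (mod 17).
Result is 16 ≡ −1, so (-7/17) = −1.

-1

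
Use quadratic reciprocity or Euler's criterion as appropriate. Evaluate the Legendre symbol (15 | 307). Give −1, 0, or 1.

Reciprocity: 15 ≡ 3 and 307 ≡ 3 (mod 4), so (15/307) = −(307/15).
Reduce top mod 15: now compute (7/15).
Reciprocity: 7 ≡ 3 and 15 ≡ 3 (mod 4), so (7/15) = −(15/7).
Reduce top mod 7: now compute (1/7).
Reached (1/7) = 1. Collecting the sign flips along the way, the symbol is +1.

1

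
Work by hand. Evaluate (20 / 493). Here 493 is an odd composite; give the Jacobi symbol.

-1

Pull out 2^2: since 493 ≡ 5 (mod 8), (2/493) = -1, so (2/493)^2 = +1.
Reciprocity: 5 ≡ 1 and 493 ≡ 1 (mod 4), so (5/493) = +(493/5).
Reduce top mod 5: now compute (3/5).
Reciprocity: 3 ≡ 3 and 5 ≡ 1 (mod 4), so (3/5) = +(5/3).
Reduce top mod 3: now compute (2/3).
Pull out 2: since 3 ≡ 3 (mod 8), (2/3) = -1.
Reached (1/3) = 1. Collecting the sign flips along the way, the symbol is -1.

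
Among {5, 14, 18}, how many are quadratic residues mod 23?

1

(5/23) = -1 → non-residue.
(14/23) = -1 → non-residue.
(18/23) = +1 → QR.
Total quadratic residues among the 3: 1.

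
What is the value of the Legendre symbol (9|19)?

Reciprocity: 9 ≡ 1 and 19 ≡ 3 (mod 4), so (9/19) = +(19/9).
Reduce top mod 9: now compute (1/9).
Reached (1/9) = 1. Collecting the sign flips along the way, the symbol is +1.

1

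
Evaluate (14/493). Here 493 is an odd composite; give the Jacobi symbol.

1

Pull out 2: since 493 ≡ 5 (mod 8), (2/493) = -1.
Reciprocity: 7 ≡ 3 and 493 ≡ 1 (mod 4), so (7/493) = +(493/7).
Reduce top mod 7: now compute (3/7).
Reciprocity: 3 ≡ 3 and 7 ≡ 3 (mod 4), so (3/7) = −(7/3).
Reduce top mod 3: now compute (1/3).
Reached (1/3) = 1. Collecting the sign flips along the way, the symbol is +1.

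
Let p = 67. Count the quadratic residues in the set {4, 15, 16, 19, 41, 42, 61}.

(4/67) = +1 → QR.
(15/67) = +1 → QR.
(16/67) = +1 → QR.
(19/67) = +1 → QR.
(41/67) = -1 → non-residue.
(42/67) = -1 → non-residue.
(61/67) = -1 → non-residue.
Total quadratic residues among the 7: 4.

4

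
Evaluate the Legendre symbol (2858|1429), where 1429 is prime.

0

First reduce: 2858 ≡ 0 (mod 1429).
Top reduces to 0: gcd > 1, so the symbol is 0.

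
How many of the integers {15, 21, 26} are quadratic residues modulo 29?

0

(15/29) = -1 → non-residue.
(21/29) = -1 → non-residue.
(26/29) = -1 → non-residue.
Total quadratic residues among the 3: 0.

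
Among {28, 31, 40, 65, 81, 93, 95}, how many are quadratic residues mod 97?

(28/97) = -1 → non-residue.
(31/97) = +1 → QR.
(40/97) = -1 → non-residue.
(65/97) = +1 → QR.
(81/97) = +1 → QR.
(93/97) = +1 → QR.
(95/97) = +1 → QR.
Total quadratic residues among the 7: 5.

5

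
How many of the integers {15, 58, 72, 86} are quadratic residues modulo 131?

(15/131) = +1 → QR.
(58/131) = +1 → QR.
(72/131) = -1 → non-residue.
(86/131) = -1 → non-residue.
Total quadratic residues among the 4: 2.

2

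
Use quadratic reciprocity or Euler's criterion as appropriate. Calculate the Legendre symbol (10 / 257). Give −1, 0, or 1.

Euler's criterion: (10/257) ≡ 10^128 (mod 257).
10^2 ≡ 100 (mod 257)
10^4 ≡ 234 (mod 257)
10^8 ≡ 15 (mod 257)
10^16 ≡ 225 (mod 257)
10^32 ≡ 253 (mod 257)
10^64 ≡ 16 (mod 257)
10^128 ≡ 256 (mod 257)
10^128 = 10^(128) ≡ 256 (mod 257).
Result is 256 ≡ −1, so (10/257) = −1.

-1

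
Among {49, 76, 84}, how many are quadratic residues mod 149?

2

(49/149) = +1 → QR.
(76/149) = +1 → QR.
(84/149) = -1 → non-residue.
Total quadratic residues among the 3: 2.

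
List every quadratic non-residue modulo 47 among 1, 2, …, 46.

Square k = 1,…,23 (k and 47−k give the same square):
1²=1, 2²=4, 3²=9, 4²=16, 5²=25, 6²=36, 7²≡2, 8²≡17, 9²≡34, 10²≡6, 11²≡27, 12²≡3, 13²≡28, 14²≡8, 15²≡37, 16²≡21, 17²≡7, 18²≡42, 19²≡32, 20²≡24, 21²≡18, 22²≡14, 23²≡12 (mod 47).
The residues are {1, 2, 3, 4, 6, 7, 8, 9, 12, 14, 16, 17, 18, 21, 24, 25, 27, 28, 32, 34, 36, 37, 42}; the non-residues are the remaining 23 nonzero classes.

5 10 11 13 15 19 20 22 23 26 29 30 31 33 35 38 39 40 41 43 44 45 46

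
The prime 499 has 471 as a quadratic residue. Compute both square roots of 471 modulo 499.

107, 392

Since 499 ≡ 3 (mod 4), a square root of 471 is 471^((499+1)/4) = 471^125 mod 499.
Repeated squaring: 471^2≡285, 471^4≡387, 471^8≡69, 471^16≡270, 471^32≡46, 471^64≡120 (mod 499).
471^125 = 471^(64+32+16+8+4+1) ≡ 107 (mod 499).
Check: 107² = 11449 ≡ 471 (mod 499). The two roots are 107 and 392.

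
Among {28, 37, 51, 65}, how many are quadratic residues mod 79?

(28/79) = -1 → non-residue.
(37/79) = -1 → non-residue.
(51/79) = +1 → QR.
(65/79) = +1 → QR.
Total quadratic residues among the 4: 2.

2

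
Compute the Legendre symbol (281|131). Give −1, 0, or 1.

First reduce: 281 ≡ 19 (mod 131).
Reciprocity: 19 ≡ 3 and 131 ≡ 3 (mod 4), so (19/131) = −(131/19).
Reduce top mod 19: now compute (17/19).
Reciprocity: 17 ≡ 1 and 19 ≡ 3 (mod 4), so (17/19) = +(19/17).
Reduce top mod 17: now compute (2/17).
Pull out 2: since 17 ≡ 1 (mod 8), (2/17) = +1.
Reached (1/17) = 1. Collecting the sign flips along the way, the symbol is -1.

-1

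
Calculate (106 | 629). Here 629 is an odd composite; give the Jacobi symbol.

-1

Pull out 2: since 629 ≡ 5 (mod 8), (2/629) = -1.
Reciprocity: 53 ≡ 1 and 629 ≡ 1 (mod 4), so (53/629) = +(629/53).
Reduce top mod 53: now compute (46/53).
Pull out 2: since 53 ≡ 5 (mod 8), (2/53) = -1.
Reciprocity: 23 ≡ 3 and 53 ≡ 1 (mod 4), so (23/53) = +(53/23).
Reduce top mod 23: now compute (7/23).
Reciprocity: 7 ≡ 3 and 23 ≡ 3 (mod 4), so (7/23) = −(23/7).
Reduce top mod 7: now compute (2/7).
Pull out 2: since 7 ≡ 7 (mod 8), (2/7) = +1.
Reached (1/7) = 1. Collecting the sign flips along the way, the symbol is -1.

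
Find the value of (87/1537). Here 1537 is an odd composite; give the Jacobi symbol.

0

Reciprocity: 87 ≡ 3 and 1537 ≡ 1 (mod 4), so (87/1537) = +(1537/87).
Reduce top mod 87: now compute (58/87).
Pull out 2: since 87 ≡ 7 (mod 8), (2/87) = +1.
Reciprocity: 29 ≡ 1 and 87 ≡ 3 (mod 4), so (29/87) = +(87/29).
Reduce top mod 29: now compute (0/29).
Top reduces to 0: gcd > 1, so the symbol is 0.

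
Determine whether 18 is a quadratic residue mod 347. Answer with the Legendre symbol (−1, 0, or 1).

-1

Euler's criterion: (18/347) ≡ 18^173 (mod 347).
18^2 ≡ 324 (mod 347)
18^4 ≡ 182 (mod 347)
18^8 ≡ 159 (mod 347)
18^16 ≡ 297 (mod 347)
18^32 ≡ 71 (mod 347)
18^64 ≡ 183 (mod 347)
18^128 ≡ 177 (mod 347)
18^173 = 18^(128+32+8+4+1) ≡ 346 (mod 347).
Result is 346 ≡ −1, so (18/347) = −1.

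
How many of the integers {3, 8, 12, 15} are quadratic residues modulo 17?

2

(3/17) = -1 → non-residue.
(8/17) = +1 → QR.
(12/17) = -1 → non-residue.
(15/17) = +1 → QR.
Total quadratic residues among the 4: 2.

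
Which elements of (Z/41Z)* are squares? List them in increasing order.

Square k = 1,…,20 (k and 41−k give the same square):
1²=1, 2²=4, 3²=9, 4²=16, 5²=25, 6²=36, 7²≡8, 8²≡23, 9²≡40, 10²≡18, 11²≡39, 12²≡21, 13²≡5, 14²≡32, 15²≡20, 16²≡10, 17²≡2, 18²≡37, 19²≡33, 20²≡31 (mod 41).
So the quadratic residues mod 41 are {1, 2, 4, 5, 8, 9, 10, 16, 18, 20, 21, 23, 25, 31, 32, 33, 36, 37, 39, 40}.

1 2 4 5 8 9 10 16 18 20 21 23 25 31 32 33 36 37 39 40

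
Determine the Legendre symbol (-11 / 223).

Euler's criterion: (-11/223) ≡ 212^111 (mod 223).
212^2 ≡ 121 (mod 223)
212^4 ≡ 146 (mod 223)
212^8 ≡ 131 (mod 223)
212^16 ≡ 213 (mod 223)
212^32 ≡ 100 (mod 223)
212^64 ≡ 188 (mod 223)
212^111 = 212^(64+32+8+4+2+1) ≡ 1 (mod 223).
Result is 1, so (-11/223) = 1.

1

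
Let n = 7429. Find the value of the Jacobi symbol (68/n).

Pull out 2^2: since 7429 ≡ 5 (mod 8), (2/7429) = -1, so (2/7429)^2 = +1.
Reciprocity: 17 ≡ 1 and 7429 ≡ 1 (mod 4), so (17/7429) = +(7429/17).
Reduce top mod 17: now compute (0/17).
Top reduces to 0: gcd > 1, so the symbol is 0.

0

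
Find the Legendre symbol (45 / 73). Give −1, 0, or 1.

Euler's criterion: (45/73) ≡ 45^36 (mod 73).
45^2 ≡ 54 (mod 73)
45^4 ≡ 69 (mod 73)
45^8 ≡ 16 (mod 73)
45^16 ≡ 37 (mod 73)
45^32 ≡ 55 (mod 73)
45^36 = 45^(32+4) ≡ 72 (mod 73).
Result is 72 ≡ −1, so (45/73) = −1.

-1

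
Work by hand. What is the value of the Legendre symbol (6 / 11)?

Pull out 2: since 11 ≡ 3 (mod 8), (2/11) = -1.
Reciprocity: 3 ≡ 3 and 11 ≡ 3 (mod 4), so (3/11) = −(11/3).
Reduce top mod 3: now compute (2/3).
Pull out 2: since 3 ≡ 3 (mod 8), (2/3) = -1.
Reached (1/3) = 1. Collecting the sign flips along the way, the symbol is -1.

-1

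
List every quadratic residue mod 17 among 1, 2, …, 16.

Square k = 1,…,8 (k and 17−k give the same square):
1²=1, 2²=4, 3²=9, 4²=16, 5²≡8, 6²≡2, 7²≡15, 8²≡13 (mod 17).
So the quadratic residues mod 17 are {1, 2, 4, 8, 9, 13, 15, 16}.

1, 2, 4, 8, 9, 13, 15, 16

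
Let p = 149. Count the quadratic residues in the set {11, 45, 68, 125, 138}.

3

(11/149) = -1 → non-residue.
(45/149) = +1 → QR.
(68/149) = +1 → QR.
(125/149) = +1 → QR.
(138/149) = -1 → non-residue.
Total quadratic residues among the 5: 3.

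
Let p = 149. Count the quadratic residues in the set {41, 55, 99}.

(41/149) = -1 → non-residue.
(55/149) = -1 → non-residue.
(99/149) = -1 → non-residue.
Total quadratic residues among the 3: 0.

0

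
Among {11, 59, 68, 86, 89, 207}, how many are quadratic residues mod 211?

2

(11/211) = +1 → QR.
(59/211) = +1 → QR.
(68/211) = -1 → non-residue.
(86/211) = -1 → non-residue.
(89/211) = -1 → non-residue.
(207/211) = -1 → non-residue.
Total quadratic residues among the 6: 2.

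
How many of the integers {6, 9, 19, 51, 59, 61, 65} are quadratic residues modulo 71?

(6/71) = +1 → QR.
(9/71) = +1 → QR.
(19/71) = +1 → QR.
(51/71) = -1 → non-residue.
(59/71) = -1 → non-residue.
(61/71) = -1 → non-residue.
(65/71) = -1 → non-residue.
Total quadratic residues among the 7: 3.

3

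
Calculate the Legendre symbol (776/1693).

Pull out 2^3: since 1693 ≡ 5 (mod 8), (2/1693) = -1, so (2/1693)^3 = -1.
Reciprocity: 97 ≡ 1 and 1693 ≡ 1 (mod 4), so (97/1693) = +(1693/97).
Reduce top mod 97: now compute (44/97).
Pull out 2^2: since 97 ≡ 1 (mod 8), (2/97) = +1, so (2/97)^2 = +1.
Reciprocity: 11 ≡ 3 and 97 ≡ 1 (mod 4), so (11/97) = +(97/11).
Reduce top mod 11: now compute (9/11).
Reciprocity: 9 ≡ 1 and 11 ≡ 3 (mod 4), so (9/11) = +(11/9).
Reduce top mod 9: now compute (2/9).
Pull out 2: since 9 ≡ 1 (mod 8), (2/9) = +1.
Reached (1/9) = 1. Collecting the sign flips along the way, the symbol is -1.

-1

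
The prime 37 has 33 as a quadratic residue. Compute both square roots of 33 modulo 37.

12, 25

37 ≡ 1 (mod 4), so we find a root by search.
Trying successive values, 12² = 144 ≡ 33 (mod 37). The other root is 37 − 12 = 25.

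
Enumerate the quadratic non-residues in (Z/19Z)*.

2, 3, 8, 10, 12, 13, 14, 15, 18

Square k = 1,…,9 (k and 19−k give the same square):
1²=1, 2²=4, 3²=9, 4²=16, 5²≡6, 6²≡17, 7²≡11, 8²≡7, 9²≡5 (mod 19).
The residues are {1, 4, 5, 6, 7, 9, 11, 16, 17}; the non-residues are the remaining 9 nonzero classes.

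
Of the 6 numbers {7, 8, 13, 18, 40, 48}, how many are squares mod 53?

3

(7/53) = +1 → QR.
(8/53) = -1 → non-residue.
(13/53) = +1 → QR.
(18/53) = -1 → non-residue.
(40/53) = +1 → QR.
(48/53) = -1 → non-residue.
Total quadratic residues among the 6: 3.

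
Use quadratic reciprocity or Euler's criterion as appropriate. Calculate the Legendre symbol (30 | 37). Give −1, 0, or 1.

1

Euler's criterion: (30/37) ≡ 30^18 (mod 37).
30^2 ≡ 12 (mod 37)
30^4 ≡ 33 (mod 37)
30^8 ≡ 16 (mod 37)
30^16 ≡ 34 (mod 37)
30^18 = 30^(16+2) ≡ 1 (mod 37).
Result is 1, so (30/37) = 1.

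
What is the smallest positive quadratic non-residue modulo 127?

(2/127) = +1, so 2 is a residue.
(3/127) = −1, so 3 is the smallest positive non-residue mod 127.

3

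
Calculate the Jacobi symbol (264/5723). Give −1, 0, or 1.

1

Pull out 2^3: since 5723 ≡ 3 (mod 8), (2/5723) = -1, so (2/5723)^3 = -1.
Reciprocity: 33 ≡ 1 and 5723 ≡ 3 (mod 4), so (33/5723) = +(5723/33).
Reduce top mod 33: now compute (14/33).
Pull out 2: since 33 ≡ 1 (mod 8), (2/33) = +1.
Reciprocity: 7 ≡ 3 and 33 ≡ 1 (mod 4), so (7/33) = +(33/7).
Reduce top mod 7: now compute (5/7).
Reciprocity: 5 ≡ 1 and 7 ≡ 3 (mod 4), so (5/7) = +(7/5).
Reduce top mod 5: now compute (2/5).
Pull out 2: since 5 ≡ 5 (mod 8), (2/5) = -1.
Reached (1/5) = 1. Collecting the sign flips along the way, the symbol is +1.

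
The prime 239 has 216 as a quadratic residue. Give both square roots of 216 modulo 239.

Since 239 ≡ 3 (mod 4), a square root of 216 is 216^((239+1)/4) = 216^60 mod 239.
Repeated squaring: 216^2≡51, 216^4≡211, 216^8≡67, 216^16≡187, 216^32≡75 (mod 239).
216^60 = 216^(32+16+8+4) ≡ 132 (mod 239).
Check: 132² = 17424 ≡ 216 (mod 239). The two roots are 107 and 132.

107, 132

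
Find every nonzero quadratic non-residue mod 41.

Square k = 1,…,20 (k and 41−k give the same square):
1²=1, 2²=4, 3²=9, 4²=16, 5²=25, 6²=36, 7²≡8, 8²≡23, 9²≡40, 10²≡18, 11²≡39, 12²≡21, 13²≡5, 14²≡32, 15²≡20, 16²≡10, 17²≡2, 18²≡37, 19²≡33, 20²≡31 (mod 41).
The residues are {1, 2, 4, 5, 8, 9, 10, 16, 18, 20, 21, 23, 25, 31, 32, 33, 36, 37, 39, 40}; the non-residues are the remaining 20 nonzero classes.

3 6 7 11 12 13 14 15 17 19 22 24 26 27 28 29 30 34 35 38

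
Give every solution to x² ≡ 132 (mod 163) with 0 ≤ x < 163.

28, 135

Since 163 ≡ 3 (mod 4), a square root of 132 is 132^((163+1)/4) = 132^41 mod 163.
Repeated squaring: 132^2≡146, 132^4≡126, 132^8≡65, 132^16≡150, 132^32≡6 (mod 163).
132^41 = 132^(32+8+1) ≡ 135 (mod 163).
Check: 135² = 18225 ≡ 132 (mod 163). The two roots are 28 and 135.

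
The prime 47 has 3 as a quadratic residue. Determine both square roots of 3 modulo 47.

12, 35

Since 47 ≡ 3 (mod 4), a square root of 3 is 3^((47+1)/4) = 3^12 mod 47.
Repeated squaring: 3^2≡9, 3^4≡34, 3^8≡28 (mod 47).
3^12 = 3^(8+4) ≡ 12 (mod 47).
Check: 12² = 144 ≡ 3 (mod 47). The two roots are 12 and 35.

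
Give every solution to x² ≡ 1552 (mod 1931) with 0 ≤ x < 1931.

Since 1931 ≡ 3 (mod 4), a square root of 1552 is 1552^((1931+1)/4) = 1552^483 mod 1931.
Repeated squaring: 1552^2≡747, 1552^4≡1881, 1552^8≡569, 1552^16≡1284, 1552^32≡1513, 1552^64≡934, 1552^128≡1475, 1552^256≡1319 (mod 1931).
1552^483 = 1552^(256+128+64+32+2+1) ≡ 1492 (mod 1931).
Check: 1492² = 2226064 ≡ 1552 (mod 1931). The two roots are 439 and 1492.

439, 1492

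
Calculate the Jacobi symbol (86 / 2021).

0

Pull out 2: since 2021 ≡ 5 (mod 8), (2/2021) = -1.
Reciprocity: 43 ≡ 3 and 2021 ≡ 1 (mod 4), so (43/2021) = +(2021/43).
Reduce top mod 43: now compute (0/43).
Top reduces to 0: gcd > 1, so the symbol is 0.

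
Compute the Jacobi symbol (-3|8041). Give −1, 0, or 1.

First reduce: -3 ≡ 8038 (mod 8041).
Pull out 2: since 8041 ≡ 1 (mod 8), (2/8041) = +1.
Reciprocity: 4019 ≡ 3 and 8041 ≡ 1 (mod 4), so (4019/8041) = +(8041/4019).
Reduce top mod 4019: now compute (3/4019).
Reciprocity: 3 ≡ 3 and 4019 ≡ 3 (mod 4), so (3/4019) = −(4019/3).
Reduce top mod 3: now compute (2/3).
Pull out 2: since 3 ≡ 3 (mod 8), (2/3) = -1.
Reached (1/3) = 1. Collecting the sign flips along the way, the symbol is +1.

1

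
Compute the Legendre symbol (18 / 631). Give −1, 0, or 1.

1

Pull out 2: since 631 ≡ 7 (mod 8), (2/631) = +1.
Reciprocity: 9 ≡ 1 and 631 ≡ 3 (mod 4), so (9/631) = +(631/9).
Reduce top mod 9: now compute (1/9).
Reached (1/9) = 1. Collecting the sign flips along the way, the symbol is +1.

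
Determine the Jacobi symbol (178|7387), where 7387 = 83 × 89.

0

Pull out 2: since 7387 ≡ 3 (mod 8), (2/7387) = -1.
Reciprocity: 89 ≡ 1 and 7387 ≡ 3 (mod 4), so (89/7387) = +(7387/89).
Reduce top mod 89: now compute (0/89).
Top reduces to 0: gcd > 1, so the symbol is 0.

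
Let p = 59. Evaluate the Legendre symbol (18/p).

Pull out 2: since 59 ≡ 3 (mod 8), (2/59) = -1.
Reciprocity: 9 ≡ 1 and 59 ≡ 3 (mod 4), so (9/59) = +(59/9).
Reduce top mod 9: now compute (5/9).
Reciprocity: 5 ≡ 1 and 9 ≡ 1 (mod 4), so (5/9) = +(9/5).
Reduce top mod 5: now compute (4/5).
Pull out 2^2: since 5 ≡ 5 (mod 8), (2/5) = -1, so (2/5)^2 = +1.
Reached (1/5) = 1. Collecting the sign flips along the way, the symbol is -1.

-1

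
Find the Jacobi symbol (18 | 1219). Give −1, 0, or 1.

Pull out 2: since 1219 ≡ 3 (mod 8), (2/1219) = -1.
Reciprocity: 9 ≡ 1 and 1219 ≡ 3 (mod 4), so (9/1219) = +(1219/9).
Reduce top mod 9: now compute (4/9).
Pull out 2^2: since 9 ≡ 1 (mod 8), (2/9) = +1, so (2/9)^2 = +1.
Reached (1/9) = 1. Collecting the sign flips along the way, the symbol is -1.

-1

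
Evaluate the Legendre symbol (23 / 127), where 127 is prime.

Reciprocity: 23 ≡ 3 and 127 ≡ 3 (mod 4), so (23/127) = −(127/23).
Reduce top mod 23: now compute (12/23).
Pull out 2^2: since 23 ≡ 7 (mod 8), (2/23) = +1, so (2/23)^2 = +1.
Reciprocity: 3 ≡ 3 and 23 ≡ 3 (mod 4), so (3/23) = −(23/3).
Reduce top mod 3: now compute (2/3).
Pull out 2: since 3 ≡ 3 (mod 8), (2/3) = -1.
Reached (1/3) = 1. Collecting the sign flips along the way, the symbol is -1.

-1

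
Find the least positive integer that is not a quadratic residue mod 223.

(2/223) = +1, so 2 is a residue.
(3/223) = −1, so 3 is the smallest positive non-residue mod 223.

3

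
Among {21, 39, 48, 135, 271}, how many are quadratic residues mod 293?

(21/293) = +1 → QR.
(39/293) = +1 → QR.
(48/293) = -1 → non-residue.
(135/293) = +1 → QR.
(271/293) = +1 → QR.
Total quadratic residues among the 5: 4.

4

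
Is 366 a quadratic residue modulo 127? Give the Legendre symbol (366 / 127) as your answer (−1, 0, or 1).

-1

Euler's criterion: (366/127) ≡ 112^63 (mod 127).
112^2 ≡ 98 (mod 127)
112^4 ≡ 79 (mod 127)
112^8 ≡ 18 (mod 127)
112^16 ≡ 70 (mod 127)
112^32 ≡ 74 (mod 127)
112^63 = 112^(32+16+8+4+2+1) ≡ 126 (mod 127).
Result is 126 ≡ −1, so (366/127) = −1.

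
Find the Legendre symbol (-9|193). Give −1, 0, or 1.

1

First reduce: -9 ≡ 184 (mod 193).
Pull out 2^3: since 193 ≡ 1 (mod 8), (2/193) = +1, so (2/193)^3 = +1.
Reciprocity: 23 ≡ 3 and 193 ≡ 1 (mod 4), so (23/193) = +(193/23).
Reduce top mod 23: now compute (9/23).
Reciprocity: 9 ≡ 1 and 23 ≡ 3 (mod 4), so (9/23) = +(23/9).
Reduce top mod 9: now compute (5/9).
Reciprocity: 5 ≡ 1 and 9 ≡ 1 (mod 4), so (5/9) = +(9/5).
Reduce top mod 5: now compute (4/5).
Pull out 2^2: since 5 ≡ 5 (mod 8), (2/5) = -1, so (2/5)^2 = +1.
Reached (1/5) = 1. Collecting the sign flips along the way, the symbol is +1.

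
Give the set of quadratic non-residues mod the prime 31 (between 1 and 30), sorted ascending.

Square k = 1,…,15 (k and 31−k give the same square):
1²=1, 2²=4, 3²=9, 4²=16, 5²=25, 6²≡5, 7²≡18, 8²≡2, 9²≡19, 10²≡7, 11²≡28, 12²≡20, 13²≡14, 14²≡10, 15²≡8 (mod 31).
The residues are {1, 2, 4, 5, 7, 8, 9, 10, 14, 16, 18, 19, 20, 25, 28}; the non-residues are the remaining 15 nonzero classes.

3, 6, 11, 12, 13, 15, 17, 21, 22, 23, 24, 26, 27, 29, 30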